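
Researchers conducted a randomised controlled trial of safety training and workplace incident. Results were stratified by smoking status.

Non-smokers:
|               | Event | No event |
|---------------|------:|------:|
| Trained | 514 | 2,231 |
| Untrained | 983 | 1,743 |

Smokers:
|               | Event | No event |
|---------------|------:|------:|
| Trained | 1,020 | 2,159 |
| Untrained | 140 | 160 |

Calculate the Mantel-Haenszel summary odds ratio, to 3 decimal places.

OR_MH = Σ(aᵢdᵢ/nᵢ) / Σ(bᵢcᵢ/nᵢ), where nᵢ is the stratum total.
Stratum 1 (Non-smokers): n = 5471; a·d/n = 514·1743/5471 = 163.7547; b·c/n = 2231·983/5471 = 400.8541
Stratum 2 (Smokers): n = 3479; a·d/n = 1020·160/3479 = 46.9100; b·c/n = 2159·140/3479 = 86.8813
OR_MH = (163.7547 + 46.9100) / (400.8541 + 86.8813) = 210.6647 / 487.7354 = 0.43192

0.432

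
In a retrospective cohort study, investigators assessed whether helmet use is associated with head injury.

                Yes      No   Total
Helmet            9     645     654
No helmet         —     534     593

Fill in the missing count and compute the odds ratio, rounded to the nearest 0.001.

The missing cell is in the unexposed row: 593 − 534 = 59.
So a = 9, b = 645, c = 59, d = 534.
OR = (a·d)/(b·c) = (9 × 534) / (645 × 59) = 4806 / 38055 = 0.12629

0.126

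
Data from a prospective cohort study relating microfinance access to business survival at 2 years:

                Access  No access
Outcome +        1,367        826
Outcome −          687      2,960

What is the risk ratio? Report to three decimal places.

Reading the table with exposure as columns: a = 1367 (Access, case), b = 687 (Access, non-case), c = 826 (No access, case), d = 2960.
Risk in exposed = 1367/2054 = 0.66553; risk in unexposed = 826/3786 = 0.21817.
RR = 0.66553 / 0.21817 = 3.05048
The risk among the exposed is 3.05 times that among the unexposed.

3.050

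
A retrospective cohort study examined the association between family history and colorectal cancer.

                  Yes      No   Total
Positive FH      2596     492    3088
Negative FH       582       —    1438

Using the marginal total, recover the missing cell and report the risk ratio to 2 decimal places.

2.08

The missing cell is in the unexposed row: 1438 − 582 = 856.
So a = 2596, b = 492, c = 582, d = 856.
RR = [a/(a+b)] / [c/(c+d)] = (2596/3088) / (582/1438) = 0.84067/0.40473 = 2.07713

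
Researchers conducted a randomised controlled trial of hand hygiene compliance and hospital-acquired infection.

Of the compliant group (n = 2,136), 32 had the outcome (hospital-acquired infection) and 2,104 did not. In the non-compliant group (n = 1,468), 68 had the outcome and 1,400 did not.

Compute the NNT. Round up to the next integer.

32

Risk in treated group = 32/2136 = 0.01498; risk in control = 68/1468 = 0.04632.
Absolute risk reduction = 0.04632 − 0.01498 = 0.03134
NNT = 1 / ARR = 1 / 0.03134 = 31.908 → round up → 32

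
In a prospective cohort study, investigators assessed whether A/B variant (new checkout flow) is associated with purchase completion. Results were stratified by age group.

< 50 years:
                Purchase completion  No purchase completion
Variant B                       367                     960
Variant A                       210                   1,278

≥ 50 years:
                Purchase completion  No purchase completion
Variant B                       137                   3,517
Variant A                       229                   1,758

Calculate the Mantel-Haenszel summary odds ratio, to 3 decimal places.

OR_MH = Σ(aᵢdᵢ/nᵢ) / Σ(bᵢcᵢ/nᵢ), where nᵢ is the stratum total.
Stratum 1 (< 50 years): n = 2815; a·d/n = 367·1278/2815 = 166.6167; b·c/n = 960·210/2815 = 71.6163
Stratum 2 (≥ 50 years): n = 5641; a·d/n = 137·1758/5641 = 42.6956; b·c/n = 3517·229/5641 = 142.7749
OR_MH = (166.6167 + 42.6956) / (71.6163 + 142.7749) = 209.3123 / 214.3912 = 0.97631

0.976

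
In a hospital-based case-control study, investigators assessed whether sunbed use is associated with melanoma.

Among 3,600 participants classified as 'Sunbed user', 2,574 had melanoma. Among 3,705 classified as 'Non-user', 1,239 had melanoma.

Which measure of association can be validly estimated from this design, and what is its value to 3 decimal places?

4.993

From the description: a = 2574, b = 1026, c = 1239, d = 2466.
This is a hospital-based case-control study: participants were sampled on outcome status, so risks in the source population cannot be estimated directly — relative risk is not valid here. The odds ratio is the appropriate measure.
OR = (a·d)/(b·c) = (2574 × 2466) / (1026 × 1239) = 6347484 / 1271214 = 4.99325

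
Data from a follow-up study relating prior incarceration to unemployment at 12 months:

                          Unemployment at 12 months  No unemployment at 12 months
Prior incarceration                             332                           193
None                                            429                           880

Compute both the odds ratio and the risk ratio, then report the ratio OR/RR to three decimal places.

Cells: a = 332, b = 193, c = 429, d = 880.
OR = (332·880)/(193·429) = 292160/82797 = 3.52863
Risk in exposed = 332/525 = 0.63238; risk in unexposed = 429/1309 = 0.32773; RR = 1.92957
OR/RR = 3.52863 / 1.92957 = 1.82871
The outcome is not rare, so the OR lies further from 1 than the RR.

1.829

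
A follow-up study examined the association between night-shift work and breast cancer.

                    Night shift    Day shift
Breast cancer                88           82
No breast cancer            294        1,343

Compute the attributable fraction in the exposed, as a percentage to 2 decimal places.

75.02

Reading the table with exposure as columns: a = 88 (Night shift, case), b = 294 (Night shift, non-case), c = 82 (Day shift, case), d = 1343.
Risk in exposed = 88/382 = 0.23037; risk in unexposed = 82/1425 = 0.05754.
RR = 0.23037/0.05754 = 4.00332
AR% = (RR − 1)/RR × 100 = (4.00332 − 1)/4.00332 × 100 = 75.0207%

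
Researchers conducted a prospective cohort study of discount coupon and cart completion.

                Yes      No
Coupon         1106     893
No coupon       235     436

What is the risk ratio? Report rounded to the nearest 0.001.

Cells: a = 1106, b = 893, c = 235, d = 436.
Risk in exposed = 1106/1999 = 0.55328; risk in unexposed = 235/671 = 0.35022.
RR = 0.55328 / 0.35022 = 1.57978
The risk among the exposed is 1.58 times that among the unexposed.

1.580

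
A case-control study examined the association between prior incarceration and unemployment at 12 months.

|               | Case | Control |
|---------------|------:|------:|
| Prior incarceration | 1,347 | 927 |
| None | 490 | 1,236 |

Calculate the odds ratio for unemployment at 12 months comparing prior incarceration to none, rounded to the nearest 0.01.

3.67

Cells: a = 1347, b = 927, c = 490, d = 1236.
OR = (a·d)/(b·c) = (1347 × 1236) / (927 × 490) = 1664892 / 454230 = 3.66531
The odds of unemployment at 12 months are about 3.67 times as high in the prior incarceration group.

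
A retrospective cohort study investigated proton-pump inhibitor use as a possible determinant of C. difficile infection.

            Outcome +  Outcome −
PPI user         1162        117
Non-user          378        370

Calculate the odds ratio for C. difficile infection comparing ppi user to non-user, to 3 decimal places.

Cells: a = 1162, b = 117, c = 378, d = 370.
OR = (a·d)/(b·c) = (1162 × 370) / (117 × 378) = 429940 / 44226 = 9.72143
The odds of C. difficile infection are about 9.72 times as high in the ppi user group.

9.721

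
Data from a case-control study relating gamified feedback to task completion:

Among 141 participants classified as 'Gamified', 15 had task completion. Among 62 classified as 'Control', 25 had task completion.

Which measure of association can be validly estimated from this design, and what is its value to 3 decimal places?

From the description: a = 15, b = 126, c = 25, d = 37.
This is a case-control study: participants were sampled on outcome status, so risks in the source population cannot be estimated directly — relative risk is not valid here. The odds ratio is the appropriate measure.
OR = (a·d)/(b·c) = (15 × 37) / (126 × 25) = 555 / 3150 = 0.17619

0.176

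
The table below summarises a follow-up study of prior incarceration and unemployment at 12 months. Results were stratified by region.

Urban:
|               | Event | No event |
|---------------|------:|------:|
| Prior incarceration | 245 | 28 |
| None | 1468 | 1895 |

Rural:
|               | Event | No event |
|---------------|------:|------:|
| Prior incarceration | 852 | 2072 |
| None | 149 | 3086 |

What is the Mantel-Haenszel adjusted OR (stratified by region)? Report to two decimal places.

9.03

OR_MH = Σ(aᵢdᵢ/nᵢ) / Σ(bᵢcᵢ/nᵢ), where nᵢ is the stratum total.
Stratum 1 (Urban): n = 3636; a·d/n = 245·1895/3636 = 127.6884; b·c/n = 28·1468/3636 = 11.3047
Stratum 2 (Rural): n = 6159; a·d/n = 852·3086/6159 = 426.8992; b·c/n = 2072·149/6159 = 50.1263
OR_MH = (127.6884 + 426.8992) / (11.3047 + 50.1263) = 554.5876 / 61.4310 = 9.02781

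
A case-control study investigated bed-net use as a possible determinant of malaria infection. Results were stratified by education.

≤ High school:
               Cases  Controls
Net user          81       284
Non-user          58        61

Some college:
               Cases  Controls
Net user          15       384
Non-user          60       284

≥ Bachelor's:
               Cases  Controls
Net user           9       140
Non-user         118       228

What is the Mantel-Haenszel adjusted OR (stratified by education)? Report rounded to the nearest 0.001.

OR_MH = Σ(aᵢdᵢ/nᵢ) / Σ(bᵢcᵢ/nᵢ), where nᵢ is the stratum total.
Stratum 1 (≤ High school): n = 484; a·d/n = 81·61/484 = 10.2087; b·c/n = 284·58/484 = 34.0331
Stratum 2 (Some college): n = 743; a·d/n = 15·284/743 = 5.7335; b·c/n = 384·60/743 = 31.0094
Stratum 3 (≥ Bachelor's): n = 495; a·d/n = 9·228/495 = 4.1455; b·c/n = 140·118/495 = 33.3737
OR_MH = (10.2087 + 5.7335 + 4.1455) / (34.0331 + 31.0094 + 33.3737) = 20.0876 / 98.4162 = 0.20411

0.204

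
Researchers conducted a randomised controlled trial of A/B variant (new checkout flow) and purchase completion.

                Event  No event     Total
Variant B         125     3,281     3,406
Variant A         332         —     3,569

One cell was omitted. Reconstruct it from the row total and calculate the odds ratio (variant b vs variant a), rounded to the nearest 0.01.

The missing cell is in the unexposed row: 3569 − 332 = 3237.
So a = 125, b = 3281, c = 332, d = 3237.
OR = (a·d)/(b·c) = (125 × 3237) / (3281 × 332) = 404625 / 1089292 = 0.37146

0.37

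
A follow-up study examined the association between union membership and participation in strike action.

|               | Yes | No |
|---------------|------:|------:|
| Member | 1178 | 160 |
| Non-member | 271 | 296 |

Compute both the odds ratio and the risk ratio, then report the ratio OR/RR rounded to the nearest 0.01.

4.37

Cells: a = 1178, b = 160, c = 271, d = 296.
OR = (1178·296)/(160·271) = 348688/43360 = 8.04170
Risk in exposed = 1178/1338 = 0.88042; risk in unexposed = 271/567 = 0.47795; RR = 1.84206
OR/RR = 8.04170 / 1.84206 = 4.36561
The outcome is not rare, so the OR lies further from 1 than the RR.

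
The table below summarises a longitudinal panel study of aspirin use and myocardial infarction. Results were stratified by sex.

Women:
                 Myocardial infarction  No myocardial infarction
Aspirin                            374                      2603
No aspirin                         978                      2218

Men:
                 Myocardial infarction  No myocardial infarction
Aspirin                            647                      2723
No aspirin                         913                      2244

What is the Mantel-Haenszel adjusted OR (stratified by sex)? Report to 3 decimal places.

0.450

OR_MH = Σ(aᵢdᵢ/nᵢ) / Σ(bᵢcᵢ/nᵢ), where nᵢ is the stratum total.
Stratum 1 (Women): n = 6173; a·d/n = 374·2218/6173 = 134.3807; b·c/n = 2603·978/6173 = 412.3982
Stratum 2 (Men): n = 6527; a·d/n = 647·2244/6527 = 222.4403; b·c/n = 2723·913/6527 = 380.8946
OR_MH = (134.3807 + 222.4403) / (412.3982 + 380.8946) = 356.8210 / 793.2928 = 0.44980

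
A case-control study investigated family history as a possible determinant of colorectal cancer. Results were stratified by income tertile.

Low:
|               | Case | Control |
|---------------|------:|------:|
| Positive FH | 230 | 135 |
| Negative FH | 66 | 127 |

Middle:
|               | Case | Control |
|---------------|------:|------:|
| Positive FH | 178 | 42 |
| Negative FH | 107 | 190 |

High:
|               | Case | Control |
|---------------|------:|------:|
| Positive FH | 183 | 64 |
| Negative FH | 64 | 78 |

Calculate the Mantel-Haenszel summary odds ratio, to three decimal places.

OR_MH = Σ(aᵢdᵢ/nᵢ) / Σ(bᵢcᵢ/nᵢ), where nᵢ is the stratum total.
Stratum 1 (Low): n = 558; a·d/n = 230·127/558 = 52.3477; b·c/n = 135·66/558 = 15.9677
Stratum 2 (Middle): n = 517; a·d/n = 178·190/517 = 65.4159; b·c/n = 42·107/517 = 8.6925
Stratum 3 (High): n = 389; a·d/n = 183·78/389 = 36.6941; b·c/n = 64·64/389 = 10.5296
OR_MH = (52.3477 + 65.4159 + 36.6941) / (15.9677 + 8.6925 + 10.5296) = 154.4576 / 35.1898 = 4.38928

4.389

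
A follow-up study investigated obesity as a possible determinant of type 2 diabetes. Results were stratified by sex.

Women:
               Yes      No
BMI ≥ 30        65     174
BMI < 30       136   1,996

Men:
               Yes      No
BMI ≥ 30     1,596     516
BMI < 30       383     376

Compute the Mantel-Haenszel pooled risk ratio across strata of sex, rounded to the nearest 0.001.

1.626

RR_MH = Σ(aᵢ·n₀ᵢ/nᵢ) / Σ(cᵢ·n₁ᵢ/nᵢ), with n₁ᵢ = aᵢ+bᵢ (exposed), n₀ᵢ = cᵢ+dᵢ (unexposed), nᵢ = n₁ᵢ+n₀ᵢ.
Stratum 1 (Women): n₁ = 239, n₀ = 2132, n = 2371; a·n₀/n = 65·2132/2371 = 58.4479; c·n₁/n = 136·239/2371 = 13.7090
Stratum 2 (Men): n₁ = 2112, n₀ = 759, n = 2871; a·n₀/n = 1596·759/2871 = 421.9310; c·n₁/n = 383·2112/2871 = 281.7471
RR_MH = (58.4479 + 421.9310) / (13.7090 + 281.7471) = 480.3789 / 295.4561 = 1.62589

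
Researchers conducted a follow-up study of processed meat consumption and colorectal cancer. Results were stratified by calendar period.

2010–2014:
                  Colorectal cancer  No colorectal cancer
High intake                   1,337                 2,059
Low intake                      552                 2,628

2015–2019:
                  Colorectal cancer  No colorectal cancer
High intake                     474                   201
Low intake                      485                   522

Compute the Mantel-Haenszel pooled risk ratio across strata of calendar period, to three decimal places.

1.939

RR_MH = Σ(aᵢ·n₀ᵢ/nᵢ) / Σ(cᵢ·n₁ᵢ/nᵢ), with n₁ᵢ = aᵢ+bᵢ (exposed), n₀ᵢ = cᵢ+dᵢ (unexposed), nᵢ = n₁ᵢ+n₀ᵢ.
Stratum 1 (2010–2014): n₁ = 3396, n₀ = 3180, n = 6576; a·n₀/n = 1337·3180/6576 = 646.5420; c·n₁/n = 552·3396/6576 = 285.0657
Stratum 2 (2015–2019): n₁ = 675, n₀ = 1007, n = 1682; a·n₀/n = 474·1007/1682 = 283.7800; c·n₁/n = 485·675/1682 = 194.6344
RR_MH = (646.5420 + 283.7800) / (285.0657 + 194.6344) = 930.3220 / 479.7001 = 1.93938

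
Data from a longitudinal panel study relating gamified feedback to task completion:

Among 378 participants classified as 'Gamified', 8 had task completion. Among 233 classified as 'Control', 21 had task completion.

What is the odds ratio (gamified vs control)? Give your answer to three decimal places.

0.218

From the description: a = 8, b = 370, c = 21, d = 212.
OR = (a·d)/(b·c) = (8 × 212) / (370 × 21) = 1696 / 7770 = 0.21828
Exposure is associated with lower odds of task completion (OR = 0.22 < 1).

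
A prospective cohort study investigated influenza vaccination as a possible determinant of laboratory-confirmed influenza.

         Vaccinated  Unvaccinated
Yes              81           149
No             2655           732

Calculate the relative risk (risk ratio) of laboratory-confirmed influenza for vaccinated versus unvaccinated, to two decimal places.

0.18

Reading the table with exposure as columns: a = 81 (Vaccinated, case), b = 2655 (Vaccinated, non-case), c = 149 (Unvaccinated, case), d = 732.
Risk in exposed = 81/2736 = 0.02961; risk in unexposed = 149/881 = 0.16913.
RR = 0.02961 / 0.16913 = 0.17505
The risk is 82% lower among the exposed than among the unexposed.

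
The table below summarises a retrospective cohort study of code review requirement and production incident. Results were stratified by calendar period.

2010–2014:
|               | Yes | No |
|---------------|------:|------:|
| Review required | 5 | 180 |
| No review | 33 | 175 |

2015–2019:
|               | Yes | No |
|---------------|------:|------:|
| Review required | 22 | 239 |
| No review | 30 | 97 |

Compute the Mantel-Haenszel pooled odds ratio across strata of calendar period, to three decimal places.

0.230

OR_MH = Σ(aᵢdᵢ/nᵢ) / Σ(bᵢcᵢ/nᵢ), where nᵢ is the stratum total.
Stratum 1 (2010–2014): n = 393; a·d/n = 5·175/393 = 2.2265; b·c/n = 180·33/393 = 15.1145
Stratum 2 (2015–2019): n = 388; a·d/n = 22·97/388 = 5.5000; b·c/n = 239·30/388 = 18.4794
OR_MH = (2.2265 + 5.5000) / (15.1145 + 18.4794) = 7.7265 / 33.5939 = 0.23000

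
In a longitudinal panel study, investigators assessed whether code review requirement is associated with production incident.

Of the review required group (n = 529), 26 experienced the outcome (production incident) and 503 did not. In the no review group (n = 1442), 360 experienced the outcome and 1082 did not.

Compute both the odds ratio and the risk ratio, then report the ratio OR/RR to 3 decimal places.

0.789

From the description: a = 26, b = 503, c = 360, d = 1082.
OR = (26·1082)/(503·360) = 28132/181080 = 0.15536
Risk in exposed = 26/529 = 0.04915; risk in unexposed = 360/1442 = 0.24965; RR = 0.19687
OR/RR = 0.15536 / 0.19687 = 0.78913
The outcome is not rare, so the OR lies further from 1 than the RR.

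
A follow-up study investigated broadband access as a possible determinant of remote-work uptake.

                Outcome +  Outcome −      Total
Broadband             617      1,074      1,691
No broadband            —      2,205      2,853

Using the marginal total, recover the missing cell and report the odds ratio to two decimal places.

1.95

The missing cell is in the unexposed row: 2853 − 2205 = 648.
So a = 617, b = 1074, c = 648, d = 2205.
OR = (a·d)/(b·c) = (617 × 2205) / (1074 × 648) = 1360485 / 695952 = 1.95485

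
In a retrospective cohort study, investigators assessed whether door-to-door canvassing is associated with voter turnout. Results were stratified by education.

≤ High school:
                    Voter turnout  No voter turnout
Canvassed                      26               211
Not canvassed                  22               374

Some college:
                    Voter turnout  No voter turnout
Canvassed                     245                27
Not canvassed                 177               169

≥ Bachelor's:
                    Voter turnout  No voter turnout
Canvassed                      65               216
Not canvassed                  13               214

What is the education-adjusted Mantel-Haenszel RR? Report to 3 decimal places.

1.955

RR_MH = Σ(aᵢ·n₀ᵢ/nᵢ) / Σ(cᵢ·n₁ᵢ/nᵢ), with n₁ᵢ = aᵢ+bᵢ (exposed), n₀ᵢ = cᵢ+dᵢ (unexposed), nᵢ = n₁ᵢ+n₀ᵢ.
Stratum 1 (≤ High school): n₁ = 237, n₀ = 396, n = 633; a·n₀/n = 26·396/633 = 16.2654; c·n₁/n = 22·237/633 = 8.2370
Stratum 2 (Some college): n₁ = 272, n₀ = 346, n = 618; a·n₀/n = 245·346/618 = 137.1683; c·n₁/n = 177·272/618 = 77.9029
Stratum 3 (≥ Bachelor's): n₁ = 281, n₀ = 227, n = 508; a·n₀/n = 65·227/508 = 29.0453; c·n₁/n = 13·281/508 = 7.1909
RR_MH = (16.2654 + 137.1683 + 29.0453) / (8.2370 + 77.9029 + 7.1909) = 182.4790 / 93.3308 = 1.95518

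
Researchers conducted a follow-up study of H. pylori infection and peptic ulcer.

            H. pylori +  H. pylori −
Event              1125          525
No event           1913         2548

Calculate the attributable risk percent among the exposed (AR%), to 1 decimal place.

Reading the table with exposure as columns: a = 1125 (H. pylori +, case), b = 1913 (H. pylori +, non-case), c = 525 (H. pylori −, case), d = 2548.
Risk in exposed = 1125/3038 = 0.37031; risk in unexposed = 525/3073 = 0.17084.
RR = 0.37031/0.17084 = 2.16754
AR% = (RR − 1)/RR × 100 = (2.16754 − 1)/2.16754 × 100 = 53.8648%

53.9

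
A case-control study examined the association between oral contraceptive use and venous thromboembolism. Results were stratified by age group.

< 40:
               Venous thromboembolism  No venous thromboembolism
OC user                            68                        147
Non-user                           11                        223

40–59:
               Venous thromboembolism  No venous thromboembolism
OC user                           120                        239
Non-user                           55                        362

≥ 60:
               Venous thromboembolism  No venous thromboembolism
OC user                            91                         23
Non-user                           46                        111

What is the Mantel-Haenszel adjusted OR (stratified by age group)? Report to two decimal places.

OR_MH = Σ(aᵢdᵢ/nᵢ) / Σ(bᵢcᵢ/nᵢ), where nᵢ is the stratum total.
Stratum 1 (< 40): n = 449; a·d/n = 68·223/449 = 33.7728; b·c/n = 147·11/449 = 3.6013
Stratum 2 (40–59): n = 776; a·d/n = 120·362/776 = 55.9794; b·c/n = 239·55/776 = 16.9394
Stratum 3 (≥ 60): n = 271; a·d/n = 91·111/271 = 37.2731; b·c/n = 23·46/271 = 3.9041
OR_MH = (33.7728 + 55.9794 + 37.2731) / (3.6013 + 16.9394 + 3.9041) = 127.0253 / 24.4448 = 5.19641

5.20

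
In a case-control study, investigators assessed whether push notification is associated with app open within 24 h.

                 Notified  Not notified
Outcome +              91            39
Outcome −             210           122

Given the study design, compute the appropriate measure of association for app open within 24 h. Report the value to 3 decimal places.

Reading the table with exposure as columns: a = 91 (Notified, case), b = 210 (Notified, non-case), c = 39 (Not notified, case), d = 122.
This is a case-control study: participants were sampled on outcome status, so risks in the source population cannot be estimated directly — relative risk is not valid here. The odds ratio is the appropriate measure.
OR = (a·d)/(b·c) = (91 × 122) / (210 × 39) = 11102 / 8190 = 1.35556

1.356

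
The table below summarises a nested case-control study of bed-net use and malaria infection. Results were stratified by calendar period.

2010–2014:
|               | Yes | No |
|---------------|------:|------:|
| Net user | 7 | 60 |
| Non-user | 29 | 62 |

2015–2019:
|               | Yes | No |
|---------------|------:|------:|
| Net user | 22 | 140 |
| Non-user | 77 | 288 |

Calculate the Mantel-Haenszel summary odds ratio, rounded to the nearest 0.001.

0.469

OR_MH = Σ(aᵢdᵢ/nᵢ) / Σ(bᵢcᵢ/nᵢ), where nᵢ is the stratum total.
Stratum 1 (2010–2014): n = 158; a·d/n = 7·62/158 = 2.7468; b·c/n = 60·29/158 = 11.0127
Stratum 2 (2015–2019): n = 527; a·d/n = 22·288/527 = 12.0228; b·c/n = 140·77/527 = 20.4554
OR_MH = (2.7468 + 12.0228) / (11.0127 + 20.4554) = 14.7696 / 31.4681 = 0.46935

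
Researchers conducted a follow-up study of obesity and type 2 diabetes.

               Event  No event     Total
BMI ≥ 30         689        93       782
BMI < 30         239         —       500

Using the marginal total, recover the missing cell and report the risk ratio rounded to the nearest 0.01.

The missing cell is in the unexposed row: 500 − 239 = 261.
So a = 689, b = 93, c = 239, d = 261.
RR = [a/(a+b)] / [c/(c+d)] = (689/782) / (239/500) = 0.88107/0.47800 = 1.84325

1.84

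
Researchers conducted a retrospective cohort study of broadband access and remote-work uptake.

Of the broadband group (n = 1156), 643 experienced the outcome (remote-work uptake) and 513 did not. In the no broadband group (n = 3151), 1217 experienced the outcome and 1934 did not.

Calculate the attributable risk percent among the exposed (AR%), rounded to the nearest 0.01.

From the description: a = 643, b = 513, c = 1217, d = 1934.
Risk in exposed = 643/1156 = 0.55623; risk in unexposed = 1217/3151 = 0.38623.
RR = 0.55623/0.38623 = 1.44016
AR% = (RR − 1)/RR × 100 = (1.44016 − 1)/1.44016 × 100 = 30.5633%

30.56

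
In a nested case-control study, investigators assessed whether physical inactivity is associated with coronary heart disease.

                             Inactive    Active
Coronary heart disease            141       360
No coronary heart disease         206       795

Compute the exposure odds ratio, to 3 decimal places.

1.512

Reading the table with exposure as columns: a = 141 (Inactive, case), b = 206 (Inactive, non-case), c = 360 (Active, case), d = 795.
OR = (a·d)/(b·c) = (141 × 795) / (206 × 360) = 112095 / 74160 = 1.51153
The odds of coronary heart disease are about 1.51 times as high in the inactive group.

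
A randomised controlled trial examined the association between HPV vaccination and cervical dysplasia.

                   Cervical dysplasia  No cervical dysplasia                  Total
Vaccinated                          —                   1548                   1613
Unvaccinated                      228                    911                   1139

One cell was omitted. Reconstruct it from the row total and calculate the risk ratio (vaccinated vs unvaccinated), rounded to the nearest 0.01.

0.20

The missing cell is in the exposed row: 1613 − 1548 = 65.
So a = 65, b = 1548, c = 228, d = 911.
RR = [a/(a+b)] / [c/(c+d)] = (65/1613) / (228/1139) = 0.04030/0.20018 = 0.20131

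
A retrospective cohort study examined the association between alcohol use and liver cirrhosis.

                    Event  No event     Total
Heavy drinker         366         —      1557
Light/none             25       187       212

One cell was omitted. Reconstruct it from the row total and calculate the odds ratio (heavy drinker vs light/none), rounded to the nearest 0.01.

The missing cell is in the exposed row: 1557 − 366 = 1191.
So a = 366, b = 1191, c = 25, d = 187.
OR = (a·d)/(b·c) = (366 × 187) / (1191 × 25) = 68442 / 29775 = 2.29864

2.30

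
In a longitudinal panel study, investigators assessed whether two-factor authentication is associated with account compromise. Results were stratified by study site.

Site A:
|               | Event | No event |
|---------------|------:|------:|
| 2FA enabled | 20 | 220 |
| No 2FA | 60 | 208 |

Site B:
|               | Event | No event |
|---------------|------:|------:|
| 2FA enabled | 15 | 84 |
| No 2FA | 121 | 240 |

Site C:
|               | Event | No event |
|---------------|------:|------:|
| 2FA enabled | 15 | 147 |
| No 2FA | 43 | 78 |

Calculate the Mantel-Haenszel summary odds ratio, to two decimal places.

OR_MH = Σ(aᵢdᵢ/nᵢ) / Σ(bᵢcᵢ/nᵢ), where nᵢ is the stratum total.
Stratum 1 (Site A): n = 508; a·d/n = 20·208/508 = 8.1890; b·c/n = 220·60/508 = 25.9843
Stratum 2 (Site B): n = 460; a·d/n = 15·240/460 = 7.8261; b·c/n = 84·121/460 = 22.0957
Stratum 3 (Site C): n = 283; a·d/n = 15·78/283 = 4.1343; b·c/n = 147·43/283 = 22.3357
OR_MH = (8.1890 + 7.8261 + 4.1343) / (25.9843 + 22.0957 + 22.3357) = 20.1493 / 70.4156 = 0.28615

0.29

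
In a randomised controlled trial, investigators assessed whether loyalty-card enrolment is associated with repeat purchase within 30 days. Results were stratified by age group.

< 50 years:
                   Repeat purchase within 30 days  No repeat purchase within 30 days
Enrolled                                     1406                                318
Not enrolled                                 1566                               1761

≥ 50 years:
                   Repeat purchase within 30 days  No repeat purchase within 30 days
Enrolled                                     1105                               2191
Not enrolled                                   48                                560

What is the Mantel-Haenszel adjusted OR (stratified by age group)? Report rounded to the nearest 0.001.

OR_MH = Σ(aᵢdᵢ/nᵢ) / Σ(bᵢcᵢ/nᵢ), where nᵢ is the stratum total.
Stratum 1 (< 50 years): n = 5051; a·d/n = 1406·1761/5051 = 490.1932; b·c/n = 318·1566/5051 = 98.5920
Stratum 2 (≥ 50 years): n = 3904; a·d/n = 1105·560/3904 = 158.5041; b·c/n = 2191·48/3904 = 26.9385
OR_MH = (490.1932 + 158.5041) / (98.5920 + 26.9385) = 648.6973 / 125.5305 = 5.16765

5.168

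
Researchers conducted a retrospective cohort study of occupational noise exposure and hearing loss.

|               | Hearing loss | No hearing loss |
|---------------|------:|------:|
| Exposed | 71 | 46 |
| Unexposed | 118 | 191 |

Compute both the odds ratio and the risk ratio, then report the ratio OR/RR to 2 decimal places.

Cells: a = 71, b = 46, c = 118, d = 191.
OR = (71·191)/(46·118) = 13561/5428 = 2.49834
Risk in exposed = 71/117 = 0.60684; risk in unexposed = 118/309 = 0.38188; RR = 1.58909
OR/RR = 2.49834 / 1.58909 = 1.57218
The outcome is not rare, so the OR lies further from 1 than the RR.

1.57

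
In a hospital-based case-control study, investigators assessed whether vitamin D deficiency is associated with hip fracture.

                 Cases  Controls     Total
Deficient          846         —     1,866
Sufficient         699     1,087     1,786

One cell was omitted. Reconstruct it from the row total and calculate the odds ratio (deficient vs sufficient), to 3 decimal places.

The missing cell is in the exposed row: 1866 − 846 = 1020.
So a = 846, b = 1020, c = 699, d = 1087.
OR = (a·d)/(b·c) = (846 × 1087) / (1020 × 699) = 919602 / 712980 = 1.28980

1.290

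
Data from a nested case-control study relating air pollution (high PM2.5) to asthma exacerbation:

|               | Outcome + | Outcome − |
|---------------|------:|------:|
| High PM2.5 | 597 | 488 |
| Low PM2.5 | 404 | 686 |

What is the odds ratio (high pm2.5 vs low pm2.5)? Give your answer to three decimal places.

Cells: a = 597, b = 488, c = 404, d = 686.
OR = (a·d)/(b·c) = (597 × 686) / (488 × 404) = 409542 / 197152 = 2.07729
The odds of asthma exacerbation are about 2.08 times as high in the high pm2.5 group.

2.077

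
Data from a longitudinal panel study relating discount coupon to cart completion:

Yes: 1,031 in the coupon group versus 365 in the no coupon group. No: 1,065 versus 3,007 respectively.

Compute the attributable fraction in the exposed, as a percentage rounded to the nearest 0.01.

From the description: a = 1031, b = 1065, c = 365, d = 3007.
Risk in exposed = 1031/2096 = 0.49189; risk in unexposed = 365/3372 = 0.10824.
RR = 0.49189/0.10824 = 4.54425
AR% = (RR − 1)/RR × 100 = (4.54425 − 1)/4.54425 × 100 = 77.9942%

77.99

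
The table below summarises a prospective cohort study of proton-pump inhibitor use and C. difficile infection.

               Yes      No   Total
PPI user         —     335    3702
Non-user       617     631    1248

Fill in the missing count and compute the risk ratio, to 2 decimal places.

1.84

The missing cell is in the exposed row: 3702 − 335 = 3367.
So a = 3367, b = 335, c = 617, d = 631.
RR = [a/(a+b)] / [c/(c+d)] = (3367/3702) / (617/1248) = 0.90951/0.49439 = 1.83965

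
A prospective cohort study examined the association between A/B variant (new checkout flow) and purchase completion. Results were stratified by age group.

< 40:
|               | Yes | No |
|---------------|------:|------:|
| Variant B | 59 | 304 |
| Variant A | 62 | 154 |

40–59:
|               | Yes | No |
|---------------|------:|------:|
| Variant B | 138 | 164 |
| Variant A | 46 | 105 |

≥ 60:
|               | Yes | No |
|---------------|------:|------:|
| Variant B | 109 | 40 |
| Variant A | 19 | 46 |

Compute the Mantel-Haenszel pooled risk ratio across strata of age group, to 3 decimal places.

RR_MH = Σ(aᵢ·n₀ᵢ/nᵢ) / Σ(cᵢ·n₁ᵢ/nᵢ), with n₁ᵢ = aᵢ+bᵢ (exposed), n₀ᵢ = cᵢ+dᵢ (unexposed), nᵢ = n₁ᵢ+n₀ᵢ.
Stratum 1 (< 40): n₁ = 363, n₀ = 216, n = 579; a·n₀/n = 59·216/579 = 22.0104; c·n₁/n = 62·363/579 = 38.8705
Stratum 2 (40–59): n₁ = 302, n₀ = 151, n = 453; a·n₀/n = 138·151/453 = 46.0000; c·n₁/n = 46·302/453 = 30.6667
Stratum 3 (≥ 60): n₁ = 149, n₀ = 65, n = 214; a·n₀/n = 109·65/214 = 33.1075; c·n₁/n = 19·149/214 = 13.2290
RR_MH = (22.0104 + 46.0000 + 33.1075) / (38.8705 + 30.6667 + 13.2290) = 101.1178 / 82.7661 = 1.22173

1.222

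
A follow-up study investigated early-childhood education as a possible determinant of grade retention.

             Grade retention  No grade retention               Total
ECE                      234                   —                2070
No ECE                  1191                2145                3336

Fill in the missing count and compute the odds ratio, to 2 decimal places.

The missing cell is in the exposed row: 2070 − 234 = 1836.
So a = 234, b = 1836, c = 1191, d = 2145.
OR = (a·d)/(b·c) = (234 × 2145) / (1836 × 1191) = 501930 / 2186676 = 0.22954

0.23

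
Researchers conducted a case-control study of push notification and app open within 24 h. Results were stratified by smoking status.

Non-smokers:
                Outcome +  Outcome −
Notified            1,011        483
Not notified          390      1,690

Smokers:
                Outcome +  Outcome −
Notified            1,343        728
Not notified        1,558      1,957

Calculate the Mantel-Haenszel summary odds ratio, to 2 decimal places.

3.71

OR_MH = Σ(aᵢdᵢ/nᵢ) / Σ(bᵢcᵢ/nᵢ), where nᵢ is the stratum total.
Stratum 1 (Non-smokers): n = 3574; a·d/n = 1011·1690/3574 = 478.0610; b·c/n = 483·390/3574 = 52.7057
Stratum 2 (Smokers): n = 5586; a·d/n = 1343·1957/5586 = 470.5068; b·c/n = 728·1558/5586 = 203.0476
OR_MH = (478.0610 + 470.5068) / (52.7057 + 203.0476) = 948.5678 / 255.7533 = 3.70892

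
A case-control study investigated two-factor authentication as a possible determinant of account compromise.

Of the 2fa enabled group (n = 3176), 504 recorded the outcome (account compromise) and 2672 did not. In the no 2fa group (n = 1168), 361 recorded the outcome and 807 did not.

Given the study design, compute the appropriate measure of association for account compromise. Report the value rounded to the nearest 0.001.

From the description: a = 504, b = 2672, c = 361, d = 807.
This is a case-control study: participants were sampled on outcome status, so risks in the source population cannot be estimated directly — relative risk is not valid here. The odds ratio is the appropriate measure.
OR = (a·d)/(b·c) = (504 × 807) / (2672 × 361) = 406728 / 964592 = 0.42166

0.422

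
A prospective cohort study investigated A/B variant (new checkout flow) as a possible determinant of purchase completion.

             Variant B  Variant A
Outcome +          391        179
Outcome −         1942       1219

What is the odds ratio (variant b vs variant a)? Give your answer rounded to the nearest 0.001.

1.371

Reading the table with exposure as columns: a = 391 (Variant B, case), b = 1942 (Variant B, non-case), c = 179 (Variant A, case), d = 1219.
OR = (a·d)/(b·c) = (391 × 1219) / (1942 × 179) = 476629 / 347618 = 1.37113
The odds of purchase completion are about 1.37 times as high in the variant b group.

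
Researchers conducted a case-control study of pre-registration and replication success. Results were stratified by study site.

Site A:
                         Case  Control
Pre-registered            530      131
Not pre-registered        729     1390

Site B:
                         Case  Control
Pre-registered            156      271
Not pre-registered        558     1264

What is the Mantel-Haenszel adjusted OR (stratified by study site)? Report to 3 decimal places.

3.472

OR_MH = Σ(aᵢdᵢ/nᵢ) / Σ(bᵢcᵢ/nᵢ), where nᵢ is the stratum total.
Stratum 1 (Site A): n = 2780; a·d/n = 530·1390/2780 = 265.0000; b·c/n = 131·729/2780 = 34.3522
Stratum 2 (Site B): n = 2249; a·d/n = 156·1264/2249 = 87.6763; b·c/n = 271·558/2249 = 67.2379
OR_MH = (265.0000 + 87.6763) / (34.3522 + 67.2379) = 352.6763 / 101.5900 = 3.47156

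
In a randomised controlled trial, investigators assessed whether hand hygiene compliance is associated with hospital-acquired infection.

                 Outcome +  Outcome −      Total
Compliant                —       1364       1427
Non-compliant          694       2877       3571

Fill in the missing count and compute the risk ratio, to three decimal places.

0.227

The missing cell is in the exposed row: 1427 − 1364 = 63.
So a = 63, b = 1364, c = 694, d = 2877.
RR = [a/(a+b)] / [c/(c+d)] = (63/1427) / (694/3571) = 0.04415/0.19434 = 0.22717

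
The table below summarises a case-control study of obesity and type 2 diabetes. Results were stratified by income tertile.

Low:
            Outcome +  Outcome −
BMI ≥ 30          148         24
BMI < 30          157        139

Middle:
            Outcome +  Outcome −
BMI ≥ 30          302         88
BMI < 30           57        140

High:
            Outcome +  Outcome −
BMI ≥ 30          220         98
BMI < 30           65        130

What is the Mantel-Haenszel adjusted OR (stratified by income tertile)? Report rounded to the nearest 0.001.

5.919

OR_MH = Σ(aᵢdᵢ/nᵢ) / Σ(bᵢcᵢ/nᵢ), where nᵢ is the stratum total.
Stratum 1 (Low): n = 468; a·d/n = 148·139/468 = 43.9573; b·c/n = 24·157/468 = 8.0513
Stratum 2 (Middle): n = 587; a·d/n = 302·140/587 = 72.0273; b·c/n = 88·57/587 = 8.5451
Stratum 3 (High): n = 513; a·d/n = 220·130/513 = 55.7505; b·c/n = 98·65/513 = 12.4172
OR_MH = (43.9573 + 72.0273 + 55.7505) / (8.0513 + 8.5451 + 12.4172) = 171.7350 / 29.0136 = 5.91912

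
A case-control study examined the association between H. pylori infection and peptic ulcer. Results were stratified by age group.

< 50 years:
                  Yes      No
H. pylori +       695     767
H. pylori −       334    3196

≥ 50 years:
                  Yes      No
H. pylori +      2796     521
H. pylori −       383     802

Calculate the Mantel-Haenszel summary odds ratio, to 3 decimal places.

9.860

OR_MH = Σ(aᵢdᵢ/nᵢ) / Σ(bᵢcᵢ/nᵢ), where nᵢ is the stratum total.
Stratum 1 (< 50 years): n = 4992; a·d/n = 695·3196/4992 = 444.9559; b·c/n = 767·334/4992 = 51.3177
Stratum 2 (≥ 50 years): n = 4502; a·d/n = 2796·802/4502 = 498.0880; b·c/n = 521·383/4502 = 44.3232
OR_MH = (444.9559 + 498.0880) / (51.3177 + 44.3232) = 943.0439 / 95.6409 = 9.86026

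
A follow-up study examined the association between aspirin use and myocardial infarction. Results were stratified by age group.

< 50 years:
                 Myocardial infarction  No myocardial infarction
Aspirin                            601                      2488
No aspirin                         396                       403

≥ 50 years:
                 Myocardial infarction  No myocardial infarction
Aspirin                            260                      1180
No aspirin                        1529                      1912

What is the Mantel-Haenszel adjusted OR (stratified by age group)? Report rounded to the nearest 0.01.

0.26

OR_MH = Σ(aᵢdᵢ/nᵢ) / Σ(bᵢcᵢ/nᵢ), where nᵢ is the stratum total.
Stratum 1 (< 50 years): n = 3888; a·d/n = 601·403/3888 = 62.2950; b·c/n = 2488·396/3888 = 253.4074
Stratum 2 (≥ 50 years): n = 4881; a·d/n = 260·1912/4881 = 101.8480; b·c/n = 1180·1529/4881 = 369.6415
OR_MH = (62.2950 + 101.8480) / (253.4074 + 369.6415) = 164.1430 / 623.0489 = 0.26345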